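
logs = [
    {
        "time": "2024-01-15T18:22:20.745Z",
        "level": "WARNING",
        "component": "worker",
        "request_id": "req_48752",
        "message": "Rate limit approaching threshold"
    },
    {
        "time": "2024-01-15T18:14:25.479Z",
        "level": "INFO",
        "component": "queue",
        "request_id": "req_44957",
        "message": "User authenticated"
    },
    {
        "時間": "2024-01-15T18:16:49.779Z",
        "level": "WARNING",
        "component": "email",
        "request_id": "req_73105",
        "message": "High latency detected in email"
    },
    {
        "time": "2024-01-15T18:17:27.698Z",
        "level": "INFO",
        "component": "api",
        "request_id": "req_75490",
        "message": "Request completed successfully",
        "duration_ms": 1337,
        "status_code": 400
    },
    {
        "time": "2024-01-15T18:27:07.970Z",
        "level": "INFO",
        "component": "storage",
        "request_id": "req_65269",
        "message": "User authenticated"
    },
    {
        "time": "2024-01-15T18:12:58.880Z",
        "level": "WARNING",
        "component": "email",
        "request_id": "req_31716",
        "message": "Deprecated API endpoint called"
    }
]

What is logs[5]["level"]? "WARNING"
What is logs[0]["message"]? "Rate limit approaching threshold"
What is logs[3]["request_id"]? "req_75490"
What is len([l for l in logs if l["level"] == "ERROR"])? 0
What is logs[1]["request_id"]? "req_44957"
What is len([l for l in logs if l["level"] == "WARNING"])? 3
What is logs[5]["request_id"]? "req_31716"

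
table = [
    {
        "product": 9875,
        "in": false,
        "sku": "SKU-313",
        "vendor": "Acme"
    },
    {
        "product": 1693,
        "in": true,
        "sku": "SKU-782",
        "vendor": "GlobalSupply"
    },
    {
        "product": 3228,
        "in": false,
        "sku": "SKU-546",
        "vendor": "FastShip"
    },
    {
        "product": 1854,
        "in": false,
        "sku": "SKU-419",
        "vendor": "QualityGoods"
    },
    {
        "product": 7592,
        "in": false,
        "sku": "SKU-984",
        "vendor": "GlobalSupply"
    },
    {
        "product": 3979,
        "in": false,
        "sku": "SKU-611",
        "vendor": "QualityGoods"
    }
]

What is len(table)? 6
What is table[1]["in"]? True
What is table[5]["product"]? 3979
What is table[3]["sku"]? "SKU-419"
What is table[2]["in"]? False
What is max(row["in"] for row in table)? True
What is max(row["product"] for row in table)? 9875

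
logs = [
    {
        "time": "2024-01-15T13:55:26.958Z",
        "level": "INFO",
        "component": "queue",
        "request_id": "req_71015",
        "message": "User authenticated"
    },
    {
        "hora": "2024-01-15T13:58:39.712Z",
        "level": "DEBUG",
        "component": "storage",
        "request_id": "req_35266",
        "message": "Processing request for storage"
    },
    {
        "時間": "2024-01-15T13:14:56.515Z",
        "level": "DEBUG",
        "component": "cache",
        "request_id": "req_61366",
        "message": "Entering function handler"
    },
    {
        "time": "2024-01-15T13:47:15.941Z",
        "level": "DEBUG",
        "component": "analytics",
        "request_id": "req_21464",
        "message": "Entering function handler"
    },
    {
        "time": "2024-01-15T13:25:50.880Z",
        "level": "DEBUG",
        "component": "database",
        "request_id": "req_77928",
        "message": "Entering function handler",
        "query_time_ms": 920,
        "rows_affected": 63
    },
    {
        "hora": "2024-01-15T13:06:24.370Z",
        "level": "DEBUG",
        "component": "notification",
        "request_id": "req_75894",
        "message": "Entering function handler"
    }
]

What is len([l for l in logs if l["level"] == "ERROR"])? 0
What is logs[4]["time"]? "2024-01-15T13:25:50.880Z"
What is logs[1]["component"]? "storage"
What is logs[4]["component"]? "database"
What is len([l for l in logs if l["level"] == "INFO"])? 1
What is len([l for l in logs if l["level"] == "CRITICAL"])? 0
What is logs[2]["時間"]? "2024-01-15T13:14:56.515Z"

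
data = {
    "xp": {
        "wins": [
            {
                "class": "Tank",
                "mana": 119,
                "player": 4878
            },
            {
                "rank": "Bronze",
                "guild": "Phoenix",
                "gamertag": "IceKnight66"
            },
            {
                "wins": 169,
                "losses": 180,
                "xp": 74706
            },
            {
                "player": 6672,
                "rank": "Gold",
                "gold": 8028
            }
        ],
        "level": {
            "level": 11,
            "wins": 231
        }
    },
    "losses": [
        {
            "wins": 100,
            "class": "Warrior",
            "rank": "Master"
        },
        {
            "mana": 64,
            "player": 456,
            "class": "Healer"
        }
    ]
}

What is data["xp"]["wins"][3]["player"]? 6672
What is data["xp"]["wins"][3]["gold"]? 8028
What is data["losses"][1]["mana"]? 64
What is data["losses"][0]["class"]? "Warrior"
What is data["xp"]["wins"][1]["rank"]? "Bronze"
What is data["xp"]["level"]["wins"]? 231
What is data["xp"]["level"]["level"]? 11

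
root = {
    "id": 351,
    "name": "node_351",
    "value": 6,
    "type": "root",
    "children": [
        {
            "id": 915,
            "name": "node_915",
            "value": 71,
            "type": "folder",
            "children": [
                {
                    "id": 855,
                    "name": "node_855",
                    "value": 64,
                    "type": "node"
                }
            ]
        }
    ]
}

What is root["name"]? "node_351"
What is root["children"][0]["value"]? 71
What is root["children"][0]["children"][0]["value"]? 64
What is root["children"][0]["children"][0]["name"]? "node_855"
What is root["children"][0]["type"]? "folder"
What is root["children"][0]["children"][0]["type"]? "node"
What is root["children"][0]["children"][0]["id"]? 855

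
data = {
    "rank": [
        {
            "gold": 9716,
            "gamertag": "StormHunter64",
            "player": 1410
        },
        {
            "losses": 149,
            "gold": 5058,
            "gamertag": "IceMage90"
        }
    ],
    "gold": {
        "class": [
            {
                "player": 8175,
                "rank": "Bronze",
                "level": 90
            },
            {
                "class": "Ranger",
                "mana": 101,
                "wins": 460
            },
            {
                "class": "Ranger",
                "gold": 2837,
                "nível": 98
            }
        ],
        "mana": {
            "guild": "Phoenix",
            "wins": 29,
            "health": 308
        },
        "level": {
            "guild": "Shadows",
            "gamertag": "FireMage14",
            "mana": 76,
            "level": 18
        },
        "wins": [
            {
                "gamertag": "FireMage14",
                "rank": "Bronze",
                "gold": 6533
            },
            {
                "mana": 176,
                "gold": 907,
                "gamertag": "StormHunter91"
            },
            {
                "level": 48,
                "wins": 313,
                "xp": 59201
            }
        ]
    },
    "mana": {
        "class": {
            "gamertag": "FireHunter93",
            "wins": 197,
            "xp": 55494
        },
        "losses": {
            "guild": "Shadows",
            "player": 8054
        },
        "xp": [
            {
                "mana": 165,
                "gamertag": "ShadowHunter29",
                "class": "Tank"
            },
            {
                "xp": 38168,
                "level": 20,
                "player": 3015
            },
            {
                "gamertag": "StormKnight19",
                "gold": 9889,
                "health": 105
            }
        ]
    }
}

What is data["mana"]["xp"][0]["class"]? "Tank"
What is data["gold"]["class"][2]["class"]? "Ranger"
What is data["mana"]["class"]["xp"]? 55494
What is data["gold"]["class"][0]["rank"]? "Bronze"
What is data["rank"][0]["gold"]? 9716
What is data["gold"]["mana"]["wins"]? 29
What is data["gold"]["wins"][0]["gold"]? 6533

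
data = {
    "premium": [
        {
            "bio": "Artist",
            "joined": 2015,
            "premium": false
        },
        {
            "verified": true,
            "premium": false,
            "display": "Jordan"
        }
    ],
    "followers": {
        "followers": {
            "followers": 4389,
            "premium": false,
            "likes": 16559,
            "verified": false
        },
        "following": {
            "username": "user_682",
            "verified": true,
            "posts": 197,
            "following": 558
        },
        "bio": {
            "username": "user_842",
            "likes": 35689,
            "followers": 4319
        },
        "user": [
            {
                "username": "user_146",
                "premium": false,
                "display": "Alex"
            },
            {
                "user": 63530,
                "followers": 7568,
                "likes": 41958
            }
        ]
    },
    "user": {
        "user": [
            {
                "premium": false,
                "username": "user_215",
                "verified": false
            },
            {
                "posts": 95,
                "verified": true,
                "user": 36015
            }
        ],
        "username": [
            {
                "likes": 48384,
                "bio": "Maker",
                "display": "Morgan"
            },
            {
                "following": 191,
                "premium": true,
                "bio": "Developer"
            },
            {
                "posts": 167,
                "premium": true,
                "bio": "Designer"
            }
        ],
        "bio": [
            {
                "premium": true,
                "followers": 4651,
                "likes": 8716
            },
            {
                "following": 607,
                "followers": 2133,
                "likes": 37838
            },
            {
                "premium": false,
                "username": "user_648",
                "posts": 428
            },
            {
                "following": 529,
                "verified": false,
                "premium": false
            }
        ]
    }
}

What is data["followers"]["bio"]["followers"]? 4319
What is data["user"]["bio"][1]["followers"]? 2133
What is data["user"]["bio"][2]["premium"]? False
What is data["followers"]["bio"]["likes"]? 35689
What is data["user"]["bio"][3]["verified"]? False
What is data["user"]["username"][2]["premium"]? True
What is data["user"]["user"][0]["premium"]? False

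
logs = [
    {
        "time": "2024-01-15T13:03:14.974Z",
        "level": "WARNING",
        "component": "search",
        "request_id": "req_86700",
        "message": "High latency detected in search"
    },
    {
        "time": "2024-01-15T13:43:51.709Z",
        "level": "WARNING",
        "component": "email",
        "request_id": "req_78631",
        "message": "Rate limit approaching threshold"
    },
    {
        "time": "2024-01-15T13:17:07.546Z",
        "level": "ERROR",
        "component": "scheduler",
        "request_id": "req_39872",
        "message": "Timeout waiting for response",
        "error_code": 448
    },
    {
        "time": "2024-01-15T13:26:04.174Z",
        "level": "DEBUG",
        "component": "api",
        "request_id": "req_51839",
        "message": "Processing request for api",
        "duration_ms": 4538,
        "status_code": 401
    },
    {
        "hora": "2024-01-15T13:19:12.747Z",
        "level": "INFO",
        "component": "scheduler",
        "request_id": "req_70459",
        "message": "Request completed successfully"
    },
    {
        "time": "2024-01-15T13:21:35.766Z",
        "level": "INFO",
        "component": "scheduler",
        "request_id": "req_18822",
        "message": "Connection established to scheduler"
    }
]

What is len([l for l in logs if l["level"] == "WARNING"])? 2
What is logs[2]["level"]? "ERROR"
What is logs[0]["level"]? "WARNING"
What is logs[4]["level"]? "INFO"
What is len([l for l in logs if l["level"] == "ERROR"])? 1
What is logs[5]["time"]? "2024-01-15T13:21:35.766Z"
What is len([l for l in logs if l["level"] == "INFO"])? 2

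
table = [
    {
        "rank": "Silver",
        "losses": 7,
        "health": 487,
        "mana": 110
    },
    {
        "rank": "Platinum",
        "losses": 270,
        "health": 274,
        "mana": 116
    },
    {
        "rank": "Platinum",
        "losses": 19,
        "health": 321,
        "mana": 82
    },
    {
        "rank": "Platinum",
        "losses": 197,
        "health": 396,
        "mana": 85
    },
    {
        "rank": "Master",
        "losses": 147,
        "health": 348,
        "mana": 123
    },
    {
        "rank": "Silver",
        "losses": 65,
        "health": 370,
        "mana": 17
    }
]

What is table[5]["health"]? 370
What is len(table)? 6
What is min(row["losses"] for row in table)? 7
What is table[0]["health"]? 487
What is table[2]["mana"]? 82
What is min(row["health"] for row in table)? 274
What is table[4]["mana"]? 123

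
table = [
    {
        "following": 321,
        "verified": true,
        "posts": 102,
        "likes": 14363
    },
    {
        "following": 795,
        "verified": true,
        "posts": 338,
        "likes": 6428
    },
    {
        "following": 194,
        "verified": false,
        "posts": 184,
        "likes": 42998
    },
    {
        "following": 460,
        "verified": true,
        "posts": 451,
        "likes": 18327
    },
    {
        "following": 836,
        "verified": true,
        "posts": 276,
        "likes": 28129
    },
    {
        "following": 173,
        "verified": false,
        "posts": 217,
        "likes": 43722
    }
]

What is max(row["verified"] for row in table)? True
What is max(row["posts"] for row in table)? 451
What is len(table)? 6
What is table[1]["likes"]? 6428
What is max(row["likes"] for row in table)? 43722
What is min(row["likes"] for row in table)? 6428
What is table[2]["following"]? 194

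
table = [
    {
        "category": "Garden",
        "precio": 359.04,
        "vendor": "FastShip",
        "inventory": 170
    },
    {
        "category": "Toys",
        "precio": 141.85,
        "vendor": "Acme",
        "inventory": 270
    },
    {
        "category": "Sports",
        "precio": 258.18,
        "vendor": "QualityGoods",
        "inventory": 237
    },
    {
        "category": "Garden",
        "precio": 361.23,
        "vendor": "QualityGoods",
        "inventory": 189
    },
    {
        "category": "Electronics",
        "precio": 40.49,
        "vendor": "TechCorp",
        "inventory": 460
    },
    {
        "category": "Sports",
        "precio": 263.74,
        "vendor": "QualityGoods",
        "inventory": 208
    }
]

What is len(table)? 6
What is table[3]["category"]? "Garden"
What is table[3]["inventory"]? 189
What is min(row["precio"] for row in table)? 40.49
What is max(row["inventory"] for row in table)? 460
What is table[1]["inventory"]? 270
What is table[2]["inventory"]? 237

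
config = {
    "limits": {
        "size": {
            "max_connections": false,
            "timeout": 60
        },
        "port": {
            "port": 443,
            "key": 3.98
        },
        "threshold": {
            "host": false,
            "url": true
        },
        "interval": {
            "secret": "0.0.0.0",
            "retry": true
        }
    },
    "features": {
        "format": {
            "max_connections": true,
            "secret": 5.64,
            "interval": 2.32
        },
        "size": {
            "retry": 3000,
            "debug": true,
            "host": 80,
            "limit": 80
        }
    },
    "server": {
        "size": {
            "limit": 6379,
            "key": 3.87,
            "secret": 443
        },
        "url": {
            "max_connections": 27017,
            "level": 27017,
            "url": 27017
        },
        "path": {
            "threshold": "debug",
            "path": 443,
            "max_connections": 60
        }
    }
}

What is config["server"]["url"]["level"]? 27017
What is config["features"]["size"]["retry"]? 3000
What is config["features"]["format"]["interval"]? 2.32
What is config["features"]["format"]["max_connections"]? True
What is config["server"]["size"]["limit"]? 6379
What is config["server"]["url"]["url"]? 27017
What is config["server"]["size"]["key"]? 3.87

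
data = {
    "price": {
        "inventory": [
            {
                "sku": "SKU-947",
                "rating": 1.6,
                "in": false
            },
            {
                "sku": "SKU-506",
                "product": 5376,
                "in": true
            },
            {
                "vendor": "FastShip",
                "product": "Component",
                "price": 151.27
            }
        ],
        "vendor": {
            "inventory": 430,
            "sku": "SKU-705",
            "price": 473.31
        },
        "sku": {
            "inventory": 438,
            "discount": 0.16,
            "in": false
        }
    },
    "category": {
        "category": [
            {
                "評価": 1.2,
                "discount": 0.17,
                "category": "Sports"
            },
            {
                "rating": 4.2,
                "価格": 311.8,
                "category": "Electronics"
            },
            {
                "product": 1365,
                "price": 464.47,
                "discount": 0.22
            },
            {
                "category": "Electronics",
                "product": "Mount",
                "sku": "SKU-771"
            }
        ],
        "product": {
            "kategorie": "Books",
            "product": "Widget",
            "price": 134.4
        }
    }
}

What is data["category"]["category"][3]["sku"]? "SKU-771"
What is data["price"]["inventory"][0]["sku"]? "SKU-947"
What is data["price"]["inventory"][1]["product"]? 5376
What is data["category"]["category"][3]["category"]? "Electronics"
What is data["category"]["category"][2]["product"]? 1365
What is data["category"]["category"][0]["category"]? "Sports"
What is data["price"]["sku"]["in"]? False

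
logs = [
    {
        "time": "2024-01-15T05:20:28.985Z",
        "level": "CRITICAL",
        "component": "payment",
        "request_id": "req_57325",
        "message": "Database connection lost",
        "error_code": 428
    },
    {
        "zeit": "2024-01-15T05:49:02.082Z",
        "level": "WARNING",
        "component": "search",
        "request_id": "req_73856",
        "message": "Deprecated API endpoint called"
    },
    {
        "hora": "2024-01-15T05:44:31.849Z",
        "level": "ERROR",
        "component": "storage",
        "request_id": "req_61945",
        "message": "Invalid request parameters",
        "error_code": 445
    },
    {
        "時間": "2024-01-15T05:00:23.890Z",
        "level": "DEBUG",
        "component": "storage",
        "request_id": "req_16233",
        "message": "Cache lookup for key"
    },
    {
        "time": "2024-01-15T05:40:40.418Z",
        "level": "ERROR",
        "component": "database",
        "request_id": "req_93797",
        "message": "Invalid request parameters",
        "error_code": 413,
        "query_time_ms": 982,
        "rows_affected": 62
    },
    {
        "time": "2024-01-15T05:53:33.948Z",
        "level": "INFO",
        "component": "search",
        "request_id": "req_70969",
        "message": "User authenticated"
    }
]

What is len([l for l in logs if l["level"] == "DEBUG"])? 1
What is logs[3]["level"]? "DEBUG"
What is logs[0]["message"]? "Database connection lost"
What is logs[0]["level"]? "CRITICAL"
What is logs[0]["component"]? "payment"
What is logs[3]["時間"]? "2024-01-15T05:00:23.890Z"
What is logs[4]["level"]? "ERROR"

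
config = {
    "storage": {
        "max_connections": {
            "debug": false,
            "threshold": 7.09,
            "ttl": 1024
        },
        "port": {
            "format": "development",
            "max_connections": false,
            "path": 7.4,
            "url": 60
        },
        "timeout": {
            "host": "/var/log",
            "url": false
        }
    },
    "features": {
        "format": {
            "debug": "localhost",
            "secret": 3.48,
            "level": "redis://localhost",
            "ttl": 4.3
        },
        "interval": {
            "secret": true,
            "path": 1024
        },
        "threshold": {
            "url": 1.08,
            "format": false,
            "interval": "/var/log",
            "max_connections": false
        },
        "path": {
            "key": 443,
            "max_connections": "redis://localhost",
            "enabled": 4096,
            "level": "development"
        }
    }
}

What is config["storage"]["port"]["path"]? 7.4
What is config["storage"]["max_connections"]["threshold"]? 7.09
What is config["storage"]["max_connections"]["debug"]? False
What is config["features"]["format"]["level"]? "redis://localhost"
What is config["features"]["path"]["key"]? 443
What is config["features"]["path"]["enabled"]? 4096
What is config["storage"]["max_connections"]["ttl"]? 1024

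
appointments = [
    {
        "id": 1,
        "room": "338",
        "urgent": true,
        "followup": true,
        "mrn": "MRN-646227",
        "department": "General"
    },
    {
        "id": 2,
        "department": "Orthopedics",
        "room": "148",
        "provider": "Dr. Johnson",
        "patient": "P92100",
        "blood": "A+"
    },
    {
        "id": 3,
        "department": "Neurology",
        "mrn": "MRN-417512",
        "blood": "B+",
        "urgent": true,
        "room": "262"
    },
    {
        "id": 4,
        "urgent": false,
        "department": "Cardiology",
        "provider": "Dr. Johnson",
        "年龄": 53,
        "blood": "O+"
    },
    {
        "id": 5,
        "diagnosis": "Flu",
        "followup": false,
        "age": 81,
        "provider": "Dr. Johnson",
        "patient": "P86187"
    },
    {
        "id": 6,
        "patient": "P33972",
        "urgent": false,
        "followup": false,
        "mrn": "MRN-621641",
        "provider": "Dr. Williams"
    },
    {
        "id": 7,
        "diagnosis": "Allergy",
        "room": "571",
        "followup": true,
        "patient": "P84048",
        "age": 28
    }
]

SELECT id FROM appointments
[1, 2, 3, 4, 5, 6, 7]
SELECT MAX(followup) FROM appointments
True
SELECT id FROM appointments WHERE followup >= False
[1, 5, 6, 7]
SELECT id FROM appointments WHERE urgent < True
[4, 6]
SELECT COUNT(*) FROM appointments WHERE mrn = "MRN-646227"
1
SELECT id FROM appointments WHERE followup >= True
[1, 7]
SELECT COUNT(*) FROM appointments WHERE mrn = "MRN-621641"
1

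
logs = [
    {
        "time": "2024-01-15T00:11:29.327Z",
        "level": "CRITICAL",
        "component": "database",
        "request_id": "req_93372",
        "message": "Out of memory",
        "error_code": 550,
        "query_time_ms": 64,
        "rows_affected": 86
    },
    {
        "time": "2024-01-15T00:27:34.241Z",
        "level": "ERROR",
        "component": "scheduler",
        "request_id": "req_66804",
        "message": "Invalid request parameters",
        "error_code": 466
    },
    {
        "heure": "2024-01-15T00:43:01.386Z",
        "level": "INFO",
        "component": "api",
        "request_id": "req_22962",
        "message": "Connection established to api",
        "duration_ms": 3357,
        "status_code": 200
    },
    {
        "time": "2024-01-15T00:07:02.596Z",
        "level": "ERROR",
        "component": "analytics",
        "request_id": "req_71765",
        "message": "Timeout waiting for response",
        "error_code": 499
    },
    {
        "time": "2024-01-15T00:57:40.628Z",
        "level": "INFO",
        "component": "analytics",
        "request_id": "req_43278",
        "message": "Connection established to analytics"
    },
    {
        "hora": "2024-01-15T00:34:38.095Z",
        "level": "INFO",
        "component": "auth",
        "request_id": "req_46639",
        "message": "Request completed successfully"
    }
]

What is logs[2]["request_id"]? "req_22962"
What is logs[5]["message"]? "Request completed successfully"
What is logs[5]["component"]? "auth"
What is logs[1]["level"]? "ERROR"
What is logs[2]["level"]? "INFO"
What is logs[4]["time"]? "2024-01-15T00:57:40.628Z"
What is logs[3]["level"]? "ERROR"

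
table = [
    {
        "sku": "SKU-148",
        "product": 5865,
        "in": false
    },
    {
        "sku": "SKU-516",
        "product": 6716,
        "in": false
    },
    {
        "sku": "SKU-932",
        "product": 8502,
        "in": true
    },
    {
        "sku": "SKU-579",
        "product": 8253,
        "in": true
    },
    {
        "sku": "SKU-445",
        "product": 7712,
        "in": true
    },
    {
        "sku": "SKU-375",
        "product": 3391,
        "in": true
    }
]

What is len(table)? 6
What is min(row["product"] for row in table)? 3391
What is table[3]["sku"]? "SKU-579"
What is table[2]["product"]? 8502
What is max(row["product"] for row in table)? 8502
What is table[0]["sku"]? "SKU-148"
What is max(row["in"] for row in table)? True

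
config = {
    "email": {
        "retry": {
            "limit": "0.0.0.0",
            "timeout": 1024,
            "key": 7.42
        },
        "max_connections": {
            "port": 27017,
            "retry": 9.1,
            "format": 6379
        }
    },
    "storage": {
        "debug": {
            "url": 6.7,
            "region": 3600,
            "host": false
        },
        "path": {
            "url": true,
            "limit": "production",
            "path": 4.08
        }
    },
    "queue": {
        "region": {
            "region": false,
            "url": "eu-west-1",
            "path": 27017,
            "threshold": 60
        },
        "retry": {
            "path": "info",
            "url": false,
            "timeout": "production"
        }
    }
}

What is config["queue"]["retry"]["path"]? "info"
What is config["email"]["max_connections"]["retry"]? 9.1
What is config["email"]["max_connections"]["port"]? 27017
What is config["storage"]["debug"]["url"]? 6.7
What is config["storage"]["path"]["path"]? 4.08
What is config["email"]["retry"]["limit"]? "0.0.0.0"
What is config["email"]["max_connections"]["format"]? 6379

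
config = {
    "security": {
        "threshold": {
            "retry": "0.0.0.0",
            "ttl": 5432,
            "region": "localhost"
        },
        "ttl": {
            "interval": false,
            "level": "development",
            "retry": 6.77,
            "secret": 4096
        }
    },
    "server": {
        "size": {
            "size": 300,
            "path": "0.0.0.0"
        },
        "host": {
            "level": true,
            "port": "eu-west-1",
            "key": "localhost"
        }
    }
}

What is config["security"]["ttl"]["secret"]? 4096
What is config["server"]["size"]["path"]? "0.0.0.0"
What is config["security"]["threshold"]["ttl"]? 5432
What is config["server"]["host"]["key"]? "localhost"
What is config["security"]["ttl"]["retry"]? 6.77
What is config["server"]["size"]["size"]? 300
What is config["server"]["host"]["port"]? "eu-west-1"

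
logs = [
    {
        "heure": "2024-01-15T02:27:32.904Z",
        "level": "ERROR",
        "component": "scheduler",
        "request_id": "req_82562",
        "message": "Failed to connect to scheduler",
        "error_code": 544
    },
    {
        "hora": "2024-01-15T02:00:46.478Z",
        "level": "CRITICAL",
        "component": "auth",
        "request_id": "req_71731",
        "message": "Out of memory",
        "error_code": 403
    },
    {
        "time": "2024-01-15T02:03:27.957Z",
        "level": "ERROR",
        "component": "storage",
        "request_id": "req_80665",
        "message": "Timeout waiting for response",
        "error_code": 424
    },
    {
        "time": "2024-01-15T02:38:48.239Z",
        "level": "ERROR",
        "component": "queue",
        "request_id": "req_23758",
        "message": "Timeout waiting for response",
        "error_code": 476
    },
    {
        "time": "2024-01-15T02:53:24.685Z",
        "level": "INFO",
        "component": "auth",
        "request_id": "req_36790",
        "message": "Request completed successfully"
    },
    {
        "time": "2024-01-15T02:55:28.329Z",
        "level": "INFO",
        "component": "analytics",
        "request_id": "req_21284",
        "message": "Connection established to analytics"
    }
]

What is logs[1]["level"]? "CRITICAL"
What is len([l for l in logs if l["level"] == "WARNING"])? 0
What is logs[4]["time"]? "2024-01-15T02:53:24.685Z"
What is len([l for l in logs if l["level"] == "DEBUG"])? 0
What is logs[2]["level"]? "ERROR"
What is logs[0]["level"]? "ERROR"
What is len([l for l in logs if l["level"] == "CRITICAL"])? 1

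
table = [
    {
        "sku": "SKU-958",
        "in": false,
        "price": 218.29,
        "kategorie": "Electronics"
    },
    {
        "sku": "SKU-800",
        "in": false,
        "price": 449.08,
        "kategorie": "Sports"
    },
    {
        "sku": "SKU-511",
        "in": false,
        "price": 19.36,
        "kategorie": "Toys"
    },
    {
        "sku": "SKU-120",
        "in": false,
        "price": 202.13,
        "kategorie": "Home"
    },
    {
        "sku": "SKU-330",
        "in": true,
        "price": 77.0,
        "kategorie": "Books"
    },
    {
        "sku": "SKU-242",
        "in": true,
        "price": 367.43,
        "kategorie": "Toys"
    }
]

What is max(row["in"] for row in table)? True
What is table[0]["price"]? 218.29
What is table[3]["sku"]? "SKU-120"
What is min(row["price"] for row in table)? 19.36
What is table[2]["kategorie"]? "Toys"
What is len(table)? 6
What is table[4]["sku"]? "SKU-330"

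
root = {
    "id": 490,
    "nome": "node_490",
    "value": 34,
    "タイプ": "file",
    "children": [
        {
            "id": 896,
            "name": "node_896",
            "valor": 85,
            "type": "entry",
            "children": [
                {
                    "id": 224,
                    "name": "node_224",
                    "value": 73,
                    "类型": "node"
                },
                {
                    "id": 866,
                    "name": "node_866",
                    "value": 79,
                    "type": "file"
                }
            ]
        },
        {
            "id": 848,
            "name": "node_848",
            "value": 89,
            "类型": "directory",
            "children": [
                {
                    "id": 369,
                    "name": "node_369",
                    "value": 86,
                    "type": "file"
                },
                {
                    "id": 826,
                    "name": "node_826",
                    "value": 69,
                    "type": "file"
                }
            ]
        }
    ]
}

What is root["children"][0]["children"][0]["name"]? "node_224"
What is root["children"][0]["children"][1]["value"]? 79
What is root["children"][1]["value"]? 89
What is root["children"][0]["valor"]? 85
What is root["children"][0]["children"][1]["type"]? "file"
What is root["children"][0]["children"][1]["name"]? "node_866"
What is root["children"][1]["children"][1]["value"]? 69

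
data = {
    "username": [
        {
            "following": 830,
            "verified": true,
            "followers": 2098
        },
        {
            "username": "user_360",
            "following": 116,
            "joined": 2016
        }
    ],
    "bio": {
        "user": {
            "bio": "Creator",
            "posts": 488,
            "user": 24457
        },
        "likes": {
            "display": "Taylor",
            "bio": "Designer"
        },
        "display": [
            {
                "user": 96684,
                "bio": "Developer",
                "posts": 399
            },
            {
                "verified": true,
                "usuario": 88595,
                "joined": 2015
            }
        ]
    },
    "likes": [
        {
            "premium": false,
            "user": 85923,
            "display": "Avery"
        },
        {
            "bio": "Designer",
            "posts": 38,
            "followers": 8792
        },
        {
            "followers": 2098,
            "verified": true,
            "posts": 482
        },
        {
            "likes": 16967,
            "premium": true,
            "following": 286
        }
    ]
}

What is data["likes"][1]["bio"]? "Designer"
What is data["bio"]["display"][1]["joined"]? 2015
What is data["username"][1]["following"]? 116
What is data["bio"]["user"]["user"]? 24457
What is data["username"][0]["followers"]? 2098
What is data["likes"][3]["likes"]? 16967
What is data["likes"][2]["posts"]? 482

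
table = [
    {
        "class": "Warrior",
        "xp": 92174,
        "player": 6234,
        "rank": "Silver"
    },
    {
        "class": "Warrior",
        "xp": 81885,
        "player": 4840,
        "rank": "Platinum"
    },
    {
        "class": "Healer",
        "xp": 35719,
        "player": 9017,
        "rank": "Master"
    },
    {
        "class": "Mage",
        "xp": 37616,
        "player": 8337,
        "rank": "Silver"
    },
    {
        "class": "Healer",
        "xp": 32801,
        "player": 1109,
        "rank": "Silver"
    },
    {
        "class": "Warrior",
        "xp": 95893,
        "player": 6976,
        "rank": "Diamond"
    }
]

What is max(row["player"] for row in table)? 9017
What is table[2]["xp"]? 35719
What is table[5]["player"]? 6976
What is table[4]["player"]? 1109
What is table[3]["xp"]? 37616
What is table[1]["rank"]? "Platinum"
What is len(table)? 6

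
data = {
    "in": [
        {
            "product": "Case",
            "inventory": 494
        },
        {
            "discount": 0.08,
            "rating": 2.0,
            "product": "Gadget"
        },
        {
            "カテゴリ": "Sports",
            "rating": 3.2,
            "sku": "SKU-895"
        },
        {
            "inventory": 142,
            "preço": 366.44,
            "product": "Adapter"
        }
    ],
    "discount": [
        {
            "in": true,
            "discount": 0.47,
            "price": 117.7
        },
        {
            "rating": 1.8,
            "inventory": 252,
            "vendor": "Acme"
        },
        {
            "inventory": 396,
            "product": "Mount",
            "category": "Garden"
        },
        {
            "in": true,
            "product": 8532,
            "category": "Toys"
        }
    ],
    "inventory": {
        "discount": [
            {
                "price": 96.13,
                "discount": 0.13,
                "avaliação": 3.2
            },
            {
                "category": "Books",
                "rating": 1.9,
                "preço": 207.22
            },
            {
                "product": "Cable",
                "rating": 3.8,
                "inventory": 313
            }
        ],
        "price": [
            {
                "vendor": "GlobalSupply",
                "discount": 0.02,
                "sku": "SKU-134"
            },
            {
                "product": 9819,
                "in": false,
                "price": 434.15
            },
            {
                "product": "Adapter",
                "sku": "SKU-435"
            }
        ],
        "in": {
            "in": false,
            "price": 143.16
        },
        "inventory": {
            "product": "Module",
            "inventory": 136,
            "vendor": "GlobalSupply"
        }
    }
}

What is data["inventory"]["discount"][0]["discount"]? 0.13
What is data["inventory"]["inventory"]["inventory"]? 136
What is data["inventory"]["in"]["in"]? False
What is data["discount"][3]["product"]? 8532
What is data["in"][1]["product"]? "Gadget"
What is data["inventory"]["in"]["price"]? 143.16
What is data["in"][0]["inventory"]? 494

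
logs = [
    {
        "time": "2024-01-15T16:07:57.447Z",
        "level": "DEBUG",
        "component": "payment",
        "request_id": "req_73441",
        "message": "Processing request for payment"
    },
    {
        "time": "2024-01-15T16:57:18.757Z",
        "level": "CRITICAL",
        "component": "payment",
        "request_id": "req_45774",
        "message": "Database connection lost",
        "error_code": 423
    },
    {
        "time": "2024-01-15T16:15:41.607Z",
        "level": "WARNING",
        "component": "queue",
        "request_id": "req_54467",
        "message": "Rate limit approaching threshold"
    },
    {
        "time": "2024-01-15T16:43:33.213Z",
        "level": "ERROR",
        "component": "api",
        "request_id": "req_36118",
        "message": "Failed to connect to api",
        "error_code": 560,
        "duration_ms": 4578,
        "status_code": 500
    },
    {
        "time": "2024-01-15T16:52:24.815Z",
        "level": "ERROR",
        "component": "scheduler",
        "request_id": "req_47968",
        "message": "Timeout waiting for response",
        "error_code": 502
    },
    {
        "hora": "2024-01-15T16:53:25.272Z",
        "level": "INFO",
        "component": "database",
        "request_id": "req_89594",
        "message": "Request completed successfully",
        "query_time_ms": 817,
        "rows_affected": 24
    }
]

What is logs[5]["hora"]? "2024-01-15T16:53:25.272Z"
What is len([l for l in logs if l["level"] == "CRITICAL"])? 1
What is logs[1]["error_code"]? 423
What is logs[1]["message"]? "Database connection lost"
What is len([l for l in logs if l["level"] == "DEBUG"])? 1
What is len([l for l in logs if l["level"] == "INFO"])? 1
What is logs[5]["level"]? "INFO"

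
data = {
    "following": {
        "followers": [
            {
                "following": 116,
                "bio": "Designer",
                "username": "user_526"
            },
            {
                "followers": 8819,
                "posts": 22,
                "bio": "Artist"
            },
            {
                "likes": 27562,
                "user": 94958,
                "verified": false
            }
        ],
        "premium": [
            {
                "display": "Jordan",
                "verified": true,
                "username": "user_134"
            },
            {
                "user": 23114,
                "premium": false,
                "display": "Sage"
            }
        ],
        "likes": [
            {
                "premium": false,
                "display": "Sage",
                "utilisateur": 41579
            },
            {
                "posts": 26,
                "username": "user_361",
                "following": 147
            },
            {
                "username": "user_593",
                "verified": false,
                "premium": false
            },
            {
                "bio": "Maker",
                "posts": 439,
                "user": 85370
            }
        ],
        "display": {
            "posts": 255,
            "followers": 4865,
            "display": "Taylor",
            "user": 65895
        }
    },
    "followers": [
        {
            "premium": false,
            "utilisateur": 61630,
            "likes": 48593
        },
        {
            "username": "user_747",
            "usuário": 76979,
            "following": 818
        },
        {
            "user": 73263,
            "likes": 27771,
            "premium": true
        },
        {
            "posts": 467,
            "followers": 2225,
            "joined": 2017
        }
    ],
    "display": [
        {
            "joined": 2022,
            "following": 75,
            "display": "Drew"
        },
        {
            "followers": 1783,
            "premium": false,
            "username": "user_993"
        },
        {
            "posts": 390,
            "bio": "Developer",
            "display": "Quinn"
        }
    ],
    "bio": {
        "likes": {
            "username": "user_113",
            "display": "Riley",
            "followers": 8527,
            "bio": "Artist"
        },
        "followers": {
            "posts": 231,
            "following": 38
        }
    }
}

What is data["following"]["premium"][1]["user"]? 23114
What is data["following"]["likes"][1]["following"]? 147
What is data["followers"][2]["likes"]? 27771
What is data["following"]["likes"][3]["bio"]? "Maker"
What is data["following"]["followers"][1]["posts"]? 22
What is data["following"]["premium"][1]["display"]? "Sage"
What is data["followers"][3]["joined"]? 2017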